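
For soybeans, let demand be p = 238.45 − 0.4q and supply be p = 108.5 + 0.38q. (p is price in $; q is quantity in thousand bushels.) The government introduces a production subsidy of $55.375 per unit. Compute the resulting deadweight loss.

Competitive equilibrium: 238.45 − 0.4q = 108.5 + 0.38q → q* = 166.6026, p* = 171.809.
The subsidy lowers effective supply by 55.375: p = 53.125 + 0.38q.
New quantity: 238.45 − 0.4q = 53.125 + 0.38q → q' = 237.5962.
Overproduction Δq = 237.5962 − 166.6026 = 70.9936; wedge = subsidy = 55.375.
Welfare loss = ½ × 70.9936 × 55.375 = $1965.64 thousand.

$1965.64 thousand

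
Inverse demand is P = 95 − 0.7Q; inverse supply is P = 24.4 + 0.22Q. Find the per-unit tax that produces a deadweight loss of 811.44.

Competitive equilibrium: 95 − 0.7Q = 24.4 + 0.22Q → Q* = 76.7391, P* = 41.2826.
A tax t gives ΔQ = t/0.92 and wedge t, so DWL = t²/1.84.
t²/1.84 = 811.44 → t² = 1493.0496 → t = 38.64.

38.64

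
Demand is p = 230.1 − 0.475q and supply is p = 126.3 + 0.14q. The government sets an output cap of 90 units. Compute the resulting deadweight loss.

Competitive equilibrium: 230.1 − 0.475q = 126.3 + 0.14q → q* = 168.7805, p* = 149.9293.
At q = 90: demand price = 230.1 − 0.475·90 = 187.35; supply price = 126.3 + 0.14·90 = 138.9.
Δq = 168.7805 − 90 = 78.7805; wedge = 187.35 − 138.9 = 48.45.
Deadweight loss = ½ × 78.7805 × 48.45 = 1908.46.

1908.46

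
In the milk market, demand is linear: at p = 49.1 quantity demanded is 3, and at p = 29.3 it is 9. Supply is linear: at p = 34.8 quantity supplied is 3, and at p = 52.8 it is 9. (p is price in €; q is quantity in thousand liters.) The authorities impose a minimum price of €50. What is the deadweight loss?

Demand slope = (29.3 − 49.1)/(9 − 3) = −3.3, so p = 59 − 3.3q.
Supply slope = (52.8 − 34.8)/(9 − 3) = 3, so p = 25.8 + 3q.
Competitive equilibrium: 59 − 3.3q = 25.8 + 3q → q* = 5.2698, p* = 41.6095.
At the floor p = 50, quantity demanded = (59 − 50)/3.3 = 2.7273.
Sellers' marginal cost at q' = 2.7273: 25.8 + 3·2.7273 = 33.9819.
Δq = 5.2698 − 2.7273 = 2.5425; wedge = 50 − 33.9819 = 16.0181.
Welfare loss = ½ × 2.5425 × 16.0181 = €20.36 thousand.

€20.36 thousand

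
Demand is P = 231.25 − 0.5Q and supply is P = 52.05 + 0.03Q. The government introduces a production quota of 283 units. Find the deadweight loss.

804.93

Competitive equilibrium: 231.25 − 0.5Q = 52.05 + 0.03Q → Q* = 338.1132, P* = 62.1934.
At Q = 283: demand price = 231.25 − 0.5·283 = 89.75; supply price = 52.05 + 0.03·283 = 60.54.
ΔQ = 338.1132 − 283 = 55.1132; wedge = 89.75 − 60.54 = 29.21.
The triangle = ½ × 55.1132 × 29.21 = 804.93.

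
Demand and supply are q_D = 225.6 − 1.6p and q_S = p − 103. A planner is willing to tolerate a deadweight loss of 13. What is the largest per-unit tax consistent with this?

In inverse form: demand p = 141 − 0.625q, supply p = 103 + q.
Competitive equilibrium: 141 − 0.625q = 103 + q → q* = 23.3846, p* = 126.3846.
A tax t gives Δq = t/1.625 and wedge t, so DWL = t²/3.25.
t²/3.25 = 13 → t² = 42.25 → t = 6.5.

6.5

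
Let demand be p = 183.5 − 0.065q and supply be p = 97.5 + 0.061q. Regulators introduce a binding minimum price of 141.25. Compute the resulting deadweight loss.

66.71

Competitive equilibrium: 183.5 − 0.065q = 97.5 + 0.061q → q* = 682.5397, p* = 139.1349.
At the floor p = 141.25, quantity demanded = (183.5 − 141.25)/0.065 = 650.
Sellers' marginal cost at q' = 650: 97.5 + 0.061·650 = 137.15.
Δq = 682.5397 − 650 = 32.5397; wedge = 141.25 − 137.15 = 4.1.
DWL = ½ × 32.5397 × 4.1 = 66.71.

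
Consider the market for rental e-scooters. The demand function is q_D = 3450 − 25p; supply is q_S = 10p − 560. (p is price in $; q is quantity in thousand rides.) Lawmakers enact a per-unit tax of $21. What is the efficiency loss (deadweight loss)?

In inverse form: demand p = 138 − 0.04q, supply p = 56 + 0.1q.
Competitive equilibrium: 138 − 0.04q = 56 + 0.1q → q* = 585.7143, p* = 114.5714.
With the tax, the buyer price exceeds the seller price by 21: (138 − 0.04q) − (56 + 0.1q) = 21 → q' = 435.7143.
Δq = 585.7143 − 435.7143 = 150; the wedge equals the tax, 21.
Deadweight loss = ½ × 150 × 21 = $1575 thousand.

$1575 thousand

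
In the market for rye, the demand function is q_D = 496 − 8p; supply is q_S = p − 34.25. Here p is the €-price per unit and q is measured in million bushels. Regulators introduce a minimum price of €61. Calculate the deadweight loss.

In inverse form: demand p = 62 − 0.125q, supply p = 34.25 + q.
Competitive equilibrium: 62 − 0.125q = 34.25 + q → q* = 24.6667, p* = 58.9167.
At the floor p = 61, quantity demanded = (62 − 61)/0.125 = 8.
Sellers' marginal cost at q' = 8: 34.25 + 1·8 = 42.25.
Δq = 24.6667 − 8 = 16.6667; wedge = 61 − 42.25 = 18.75.
The triangle = ½ × 16.6667 × 18.75 = €156.25 million.

€156.25 million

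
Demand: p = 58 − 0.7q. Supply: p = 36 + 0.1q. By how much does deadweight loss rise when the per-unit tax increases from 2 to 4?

Competitive equilibrium: 58 − 0.7q = 36 + 0.1q → q* = 27.5, p* = 38.75.
For a per-unit tax t: Δq = t/0.8, so DWL = ½·t·(t/0.8) = t²/1.6.
At t = 2: DWL = 2.5. At t = 4: DWL = 10.
Increase = 10 − 2.5 = 7.50.

7.50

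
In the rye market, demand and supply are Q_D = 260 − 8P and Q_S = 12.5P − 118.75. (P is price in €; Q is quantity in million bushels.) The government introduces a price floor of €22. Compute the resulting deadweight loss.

€81.48 million

In inverse form: demand P = 32.5 − 0.125Q, supply P = 9.5 + 0.08Q.
Competitive equilibrium: 32.5 − 0.125Q = 9.5 + 0.08Q → Q* = 112.1951, P* = 18.4756.
At the floor P = 22, quantity demanded = (32.5 − 22)/0.125 = 84.
Sellers' marginal cost at Q' = 84: 9.5 + 0.08·84 = 16.22.
ΔQ = 112.1951 − 84 = 28.1951; wedge = 22 − 16.22 = 5.78.
Welfare loss = ½ × 28.1951 × 5.78 = €81.48 million.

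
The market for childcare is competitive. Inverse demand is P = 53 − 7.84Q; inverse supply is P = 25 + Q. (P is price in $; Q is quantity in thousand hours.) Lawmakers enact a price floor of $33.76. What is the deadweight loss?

$2.25 thousand

Competitive equilibrium: 53 − 7.84Q = 25 + Q → Q* = 3.1674, P* = 28.1674.
At the floor P = 33.76, quantity demanded = (53 − 33.76)/7.84 = 2.4541.
Sellers' marginal cost at Q' = 2.4541: 25 + 1·2.4541 = 27.4541.
ΔQ = 3.1674 − 2.4541 = 0.7133; wedge = 33.76 − 27.4541 = 6.3059.
DWL = ½ × 0.7133 × 6.3059 = $2.25 thousand.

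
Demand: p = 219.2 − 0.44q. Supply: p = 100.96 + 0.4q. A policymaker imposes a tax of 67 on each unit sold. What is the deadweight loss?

Competitive equilibrium: 219.2 − 0.44q = 100.96 + 0.4q → q* = 140.7619, p* = 157.2648.
With the tax, the buyer price exceeds the seller price by 67: (219.2 − 0.44q) − (100.96 + 0.4q) = 67 → q' = 61.
Δq = 140.7619 − 61 = 79.7619; the wedge equals the tax, 67.
DWL = ½ × 79.7619 × 67 = 2672.02.

2672.02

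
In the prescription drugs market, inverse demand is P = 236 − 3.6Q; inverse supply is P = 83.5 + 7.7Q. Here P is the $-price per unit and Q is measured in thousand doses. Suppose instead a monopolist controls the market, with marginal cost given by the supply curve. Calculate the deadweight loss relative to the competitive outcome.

$60.07 thousand

Competitive equilibrium: 236 − 3.6Q = 83.5 + 7.7Q → Q* = 13.4956, P* = 187.4159.
Marginal revenue: MR = 236 − 7.2Q. Set MR = MC: 236 − 7.2Q = 83.5 + 7.7Q → Q_m = 10.2349.
Price P_m = 236 − 3.6·10.2349 = 199.1544; MC(Q_m) = 83.5 + 7.7·10.2349 = 162.3087.
Competitive Q* = 13.4956, so ΔQ = 3.2607; wedge = 199.1544 − 162.3087 = 36.8457.
Deadweight loss = ½ × 3.2607 × 36.8457 = $60.07 thousand.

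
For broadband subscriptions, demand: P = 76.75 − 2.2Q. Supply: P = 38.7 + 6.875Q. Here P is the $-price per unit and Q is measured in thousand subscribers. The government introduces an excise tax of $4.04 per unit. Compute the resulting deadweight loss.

$0.90 thousand

Competitive equilibrium: 76.75 − 2.2Q = 38.7 + 6.875Q → Q* = 4.1928, P* = 67.5258.
With the tax, the buyer price exceeds the seller price by 4.04: (76.75 − 2.2Q) − (38.7 + 6.875Q) = 4.04 → Q' = 3.7477.
ΔQ = 4.1928 − 3.7477 = 0.4451; the wedge equals the tax, 4.04.
DWL = ½ × 0.4451 × 4.04 = $0.90 thousand.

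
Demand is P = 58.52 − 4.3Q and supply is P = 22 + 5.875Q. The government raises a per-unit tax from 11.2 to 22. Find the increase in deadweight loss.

17.62

Competitive equilibrium: 58.52 − 4.3Q = 22 + 5.875Q → Q* = 3.5892, P* = 43.0865.
For a per-unit tax t: ΔQ = t/10.175, so DWL = ½·t·(t/10.175) = t²/20.35.
At t = 11.2: DWL = 6.164. At t = 22: DWL = 23.784.
Increase = 23.784 − 6.164 = 17.62.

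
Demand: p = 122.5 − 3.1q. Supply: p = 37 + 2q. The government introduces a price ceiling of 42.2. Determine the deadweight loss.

511.63

Competitive equilibrium: 122.5 − 3.1q = 37 + 2q → q* = 16.7647, p* = 70.5294.
At the ceiling p = 42.2, quantity supplied = (42.2 − 37)/2 = 2.6.
Willingness to pay at q' = 2.6: 122.5 − 3.1·2.6 = 114.44.
Δq = 16.7647 − 2.6 = 14.1647; wedge = 114.44 − 42.2 = 72.24.
The triangle = ½ × 14.1647 × 72.24 = 511.63.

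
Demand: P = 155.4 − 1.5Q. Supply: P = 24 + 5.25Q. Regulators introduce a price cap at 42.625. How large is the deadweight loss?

Competitive equilibrium: 155.4 − 1.5Q = 24 + 5.25Q → Q* = 19.4667, P* = 126.2.
At the ceiling P = 42.625, quantity supplied = (42.625 − 24)/5.25 = 3.5476.
Willingness to pay at Q' = 3.5476: 155.4 − 1.5·3.5476 = 150.0786.
ΔQ = 19.4667 − 3.5476 = 15.9191; wedge = 150.0786 − 42.625 = 107.4536.
Deadweight loss = ½ × 15.9191 × 107.4536 = 855.28.

855.28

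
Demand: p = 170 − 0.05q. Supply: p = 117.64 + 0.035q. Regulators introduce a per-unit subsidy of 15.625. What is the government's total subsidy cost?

12497.24

Competitive equilibrium: 170 − 0.05q = 117.64 + 0.035q → q* = 616, p* = 139.2.
The subsidy lowers effective supply by 15.625: p = 102.015 + 0.035q.
New quantity: 170 − 0.05q = 102.015 + 0.035q → q' = 799.8235.
Total subsidy cost = 15.625 × 799.8235 = 12497.24.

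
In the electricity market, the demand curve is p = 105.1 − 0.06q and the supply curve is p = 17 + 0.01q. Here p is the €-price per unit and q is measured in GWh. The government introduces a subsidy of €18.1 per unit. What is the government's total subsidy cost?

Competitive equilibrium: 105.1 − 0.06q = 17 + 0.01q → q* = 1258.5714, p* = 29.5857.
The subsidy lowers effective supply by 18.1: p = 0.01q − 1.1.
New quantity: 105.1 − 0.06q = 0.01q − 1.1 → q' = 1517.1429.
Total subsidy cost = 18.1 × 1517.1429 = €27460.29.

€27460.29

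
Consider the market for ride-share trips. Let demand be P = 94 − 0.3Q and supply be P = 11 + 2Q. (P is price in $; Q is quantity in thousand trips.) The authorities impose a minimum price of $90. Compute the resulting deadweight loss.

$595.39 thousand

Competitive equilibrium: 94 − 0.3Q = 11 + 2Q → Q* = 36.087, P* = 83.1739.
At the floor P = 90, quantity demanded = (94 − 90)/0.3 = 13.3333.
Sellers' marginal cost at Q' = 13.3333: 11 + 2·13.3333 = 37.6666.
ΔQ = 36.087 − 13.3333 = 22.7537; wedge = 90 − 37.6666 = 52.3334.
DWL = ½ × 22.7537 × 52.3334 = $595.39 thousand.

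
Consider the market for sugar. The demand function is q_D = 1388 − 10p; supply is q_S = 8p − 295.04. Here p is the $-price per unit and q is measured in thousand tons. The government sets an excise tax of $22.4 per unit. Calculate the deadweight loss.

$1115.02 thousand

In inverse form: demand p = 138.8 − 0.1q, supply p = 36.88 + 0.125q.
Competitive equilibrium: 138.8 − 0.1q = 36.88 + 0.125q → q* = 452.9778, p* = 93.5022.
With the tax, the buyer price exceeds the seller price by 22.4: (138.8 − 0.1q) − (36.88 + 0.125q) = 22.4 → q' = 353.4222.
Δq = 452.9778 − 353.4222 = 99.5556; the wedge equals the tax, 22.4.
DWL = ½ × 99.5556 × 22.4 = $1115.02 thousand.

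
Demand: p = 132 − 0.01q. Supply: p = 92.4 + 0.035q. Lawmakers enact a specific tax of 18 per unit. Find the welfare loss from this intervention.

Competitive equilibrium: 132 − 0.01q = 92.4 + 0.035q → q* = 880, p* = 123.2.
With the tax, the buyer price exceeds the seller price by 18: (132 − 0.01q) − (92.4 + 0.035q) = 18 → q' = 480.
Δq = 880 − 480 = 400; the wedge equals the tax, 18.
Deadweight loss = ½ × 400 × 18 = 3600.

3600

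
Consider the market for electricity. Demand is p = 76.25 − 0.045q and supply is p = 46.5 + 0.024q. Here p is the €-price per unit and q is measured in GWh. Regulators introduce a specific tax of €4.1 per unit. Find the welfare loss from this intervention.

€121.81

Competitive equilibrium: 76.25 − 0.045q = 46.5 + 0.024q → q* = 431.1594, p* = 56.8478.
With the tax, the buyer price exceeds the seller price by 4.1: (76.25 − 0.045q) − (46.5 + 0.024q) = 4.1 → q' = 371.7391.
Δq = 431.1594 − 371.7391 = 59.4203; the wedge equals the tax, 4.1.
The triangle = ½ × 59.4203 × 4.1 = €121.81.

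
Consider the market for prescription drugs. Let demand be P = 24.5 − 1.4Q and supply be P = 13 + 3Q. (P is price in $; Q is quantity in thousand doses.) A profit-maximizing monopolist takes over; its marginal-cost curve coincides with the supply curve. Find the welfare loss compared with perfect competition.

Competitive equilibrium: 24.5 − 1.4Q = 13 + 3Q → Q* = 2.6136, P* = 20.8409.
Marginal revenue: MR = 24.5 − 2.8Q. Set MR = MC: 24.5 − 2.8Q = 13 + 3Q → Q_m = 1.9828.
Price P_m = 24.5 − 1.4·1.9828 = 21.7241; MC(Q_m) = 13 + 3·1.9828 = 18.9484.
Competitive Q* = 2.6136, so ΔQ = 0.6308; wedge = 21.7241 − 18.9484 = 2.7757.
The triangle = ½ × 0.6308 × 2.7757 = $0.88 thousand.

$0.88 thousand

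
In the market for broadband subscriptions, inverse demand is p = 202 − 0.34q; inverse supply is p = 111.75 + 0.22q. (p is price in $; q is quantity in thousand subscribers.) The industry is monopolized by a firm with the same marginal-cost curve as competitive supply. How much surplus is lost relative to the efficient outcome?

Competitive equilibrium: 202 − 0.34q = 111.75 + 0.22q → q* = 161.1607, p* = 147.2054.
Marginal revenue: MR = 202 − 0.68q. Set MR = MC: 202 − 0.68q = 111.75 + 0.22q → q_m = 100.2778.
Price p_m = 202 − 0.34·100.2778 = 167.9055; MC(q_m) = 111.75 + 0.22·100.2778 = 133.8111.
Competitive q* = 161.1607, so Δq = 60.8829; wedge = 167.9055 − 133.8111 = 34.0944.
The triangle = ½ × 60.8829 × 34.0944 = $1037.88 thousand.

$1037.88 thousand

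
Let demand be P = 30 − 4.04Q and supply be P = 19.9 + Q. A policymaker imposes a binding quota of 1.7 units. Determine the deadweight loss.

Competitive equilibrium: 30 − 4.04Q = 19.9 + Q → Q* = 2.004, P* = 21.904.
At Q = 1.7: demand price = 30 − 4.04·1.7 = 23.132; supply price = 19.9 + 1·1.7 = 21.6.
ΔQ = 2.004 − 1.7 = 0.304; wedge = 23.132 − 21.6 = 1.532.
Welfare loss = ½ × 0.304 × 1.532 = 0.23.

0.23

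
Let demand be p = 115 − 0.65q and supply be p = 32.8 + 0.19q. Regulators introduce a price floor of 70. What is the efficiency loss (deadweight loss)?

344.18

Competitive equilibrium: 115 − 0.65q = 32.8 + 0.19q → q* = 97.8571, p* = 51.3929.
At the floor p = 70, quantity demanded = (115 − 70)/0.65 = 69.2308.
Sellers' marginal cost at q' = 69.2308: 32.8 + 0.19·69.2308 = 45.9539.
Δq = 97.8571 − 69.2308 = 28.6263; wedge = 70 − 45.9539 = 24.0461.
DWL = ½ × 28.6263 × 24.0461 = 344.18.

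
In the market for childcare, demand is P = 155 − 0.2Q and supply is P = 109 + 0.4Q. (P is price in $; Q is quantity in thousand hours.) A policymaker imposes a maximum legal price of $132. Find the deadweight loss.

Competitive equilibrium: 155 − 0.2Q = 109 + 0.4Q → Q* = 76.6667, P* = 139.6667.
At the ceiling P = 132, quantity supplied = (132 − 109)/0.4 = 57.5.
Willingness to pay at Q' = 57.5: 155 − 0.2·57.5 = 143.5.
ΔQ = 76.6667 − 57.5 = 19.1667; wedge = 143.5 − 132 = 11.5.
Welfare loss = ½ × 19.1667 × 11.5 = $110.21 thousand.

$110.21 thousand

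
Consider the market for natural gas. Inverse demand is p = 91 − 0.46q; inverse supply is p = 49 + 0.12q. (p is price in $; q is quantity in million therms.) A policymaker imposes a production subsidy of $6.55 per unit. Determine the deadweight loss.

Competitive equilibrium: 91 − 0.46q = 49 + 0.12q → q* = 72.4138, p* = 57.6897.
The subsidy lowers effective supply by 6.55: p = 42.45 + 0.12q.
New quantity: 91 − 0.46q = 42.45 + 0.12q → q' = 83.7069.
Overproduction Δq = 83.7069 − 72.4138 = 11.2931; wedge = subsidy = 6.55.
Deadweight loss = ½ × 11.2931 × 6.55 = $36.98 million.

$36.98 million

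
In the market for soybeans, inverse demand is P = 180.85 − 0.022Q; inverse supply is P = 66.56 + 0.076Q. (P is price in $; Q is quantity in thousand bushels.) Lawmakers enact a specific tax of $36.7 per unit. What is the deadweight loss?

$6871.89 thousand

Competitive equilibrium: 180.85 − 0.022Q = 66.56 + 0.076Q → Q* = 1166.2245, P* = 155.1931.
With the tax, the buyer price exceeds the seller price by 36.7: (180.85 − 0.022Q) − (66.56 + 0.076Q) = 36.7 → Q' = 791.7347.
ΔQ = 1166.2245 − 791.7347 = 374.4898; the wedge equals the tax, 36.7.
Deadweight loss = ½ × 374.4898 × 36.7 = $6871.89 thousand.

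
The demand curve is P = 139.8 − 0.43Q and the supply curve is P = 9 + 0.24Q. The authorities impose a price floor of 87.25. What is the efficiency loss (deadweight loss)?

1785.93

Competitive equilibrium: 139.8 − 0.43Q = 9 + 0.24Q → Q* = 195.2239, P* = 55.8537.
At the floor P = 87.25, quantity demanded = (139.8 − 87.25)/0.43 = 122.2093.
Sellers' marginal cost at Q' = 122.2093: 9 + 0.24·122.2093 = 38.3302.
ΔQ = 195.2239 − 122.2093 = 73.0146; wedge = 87.25 − 38.3302 = 48.9198.
Deadweight loss = ½ × 73.0146 × 48.9198 = 1785.93.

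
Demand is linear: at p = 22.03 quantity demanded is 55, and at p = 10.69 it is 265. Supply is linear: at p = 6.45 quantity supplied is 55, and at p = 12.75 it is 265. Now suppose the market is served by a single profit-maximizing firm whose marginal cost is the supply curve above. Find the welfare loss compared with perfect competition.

Demand slope = (10.69 − 22.03)/(265 − 55) = −0.054, so p = 25 − 0.054q.
Supply slope = (12.75 − 6.45)/(265 − 55) = 0.03, so p = 4.8 + 0.03q.
Competitive equilibrium: 25 − 0.054q = 4.8 + 0.03q → q* = 240.4762, p* = 12.0143.
Marginal revenue: MR = 25 − 0.108q. Set MR = MC: 25 − 0.108q = 4.8 + 0.03q → q_m = 146.3768.
Price p_m = 25 − 0.054·146.3768 = 17.0957; MC(q_m) = 4.8 + 0.03·146.3768 = 9.1913.
Competitive q* = 240.4762, so Δq = 94.0994; wedge = 17.0957 − 9.1913 = 7.9044.
Welfare loss = ½ × 94.0994 × 7.9044 = 371.90.

371.90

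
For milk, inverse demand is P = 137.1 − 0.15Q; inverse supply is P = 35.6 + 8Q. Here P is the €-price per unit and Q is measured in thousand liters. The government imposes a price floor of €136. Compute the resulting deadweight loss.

€106.85 thousand

Competitive equilibrium: 137.1 − 0.15Q = 35.6 + 8Q → Q* = 12.454, P* = 135.2319.
At the floor P = 136, quantity demanded = (137.1 − 136)/0.15 = 7.3333.
Sellers' marginal cost at Q' = 7.3333: 35.6 + 8·7.3333 = 94.2664.
ΔQ = 12.454 − 7.3333 = 5.1207; wedge = 136 − 94.2664 = 41.7336.
Deadweight loss = ½ × 5.1207 × 41.7336 = €106.85 thousand.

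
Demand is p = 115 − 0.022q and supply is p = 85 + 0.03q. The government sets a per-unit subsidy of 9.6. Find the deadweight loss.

886.15

Competitive equilibrium: 115 − 0.022q = 85 + 0.03q → q* = 576.9231, p* = 102.3077.
The subsidy lowers effective supply by 9.6: p = 75.4 + 0.03q.
New quantity: 115 − 0.022q = 75.4 + 0.03q → q' = 761.5385.
Overproduction Δq = 761.5385 − 576.9231 = 184.6154; wedge = subsidy = 9.6.
DWL = ½ × 184.6154 × 9.6 = 886.15.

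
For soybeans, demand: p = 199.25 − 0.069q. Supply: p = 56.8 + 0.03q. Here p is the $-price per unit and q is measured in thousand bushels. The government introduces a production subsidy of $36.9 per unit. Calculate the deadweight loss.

Competitive equilibrium: 199.25 − 0.069q = 56.8 + 0.03q → q* = 1438.8889, p* = 99.9667.
The subsidy lowers effective supply by 36.9: p = 19.9 + 0.03q.
New quantity: 199.25 − 0.069q = 19.9 + 0.03q → q' = 1811.6162.
Overproduction Δq = 1811.6162 − 1438.8889 = 372.7273; wedge = subsidy = 36.9.
DWL = ½ × 372.7273 × 36.9 = $6876.82 thousand.

$6876.82 thousand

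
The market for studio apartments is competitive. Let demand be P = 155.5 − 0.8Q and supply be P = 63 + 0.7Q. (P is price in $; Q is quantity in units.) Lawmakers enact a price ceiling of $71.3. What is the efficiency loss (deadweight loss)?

Competitive equilibrium: 155.5 − 0.8Q = 63 + 0.7Q → Q* = 61.6667, P* = 106.1667.
At the ceiling P = 71.3, quantity supplied = (71.3 − 63)/0.7 = 11.8571.
Willingness to pay at Q' = 11.8571: 155.5 − 0.8·11.8571 = 146.0143.
ΔQ = 61.6667 − 11.8571 = 49.8096; wedge = 146.0143 − 71.3 = 74.7143.
Welfare loss = ½ × 49.8096 × 74.7143 = $1860.74.

$1860.74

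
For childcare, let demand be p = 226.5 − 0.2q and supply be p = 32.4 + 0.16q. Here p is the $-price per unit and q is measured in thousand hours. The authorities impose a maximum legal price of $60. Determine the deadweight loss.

$24200 thousand

Competitive equilibrium: 226.5 − 0.2q = 32.4 + 0.16q → q* = 539.1667, p* = 118.6667.
At the ceiling p = 60, quantity supplied = (60 − 32.4)/0.16 = 172.5.
Willingness to pay at q' = 172.5: 226.5 − 0.2·172.5 = 192.
Δq = 539.1667 − 172.5 = 366.6667; wedge = 192 − 60 = 132.
Welfare loss = ½ × 366.6667 × 132 = $24200 thousand.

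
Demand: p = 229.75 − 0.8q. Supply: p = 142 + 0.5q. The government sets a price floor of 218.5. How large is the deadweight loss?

Competitive equilibrium: 229.75 − 0.8q = 142 + 0.5q → q* = 67.5, p* = 175.75.
At the floor p = 218.5, quantity demanded = (229.75 − 218.5)/0.8 = 14.0625.
Sellers' marginal cost at q' = 14.0625: 142 + 0.5·14.0625 = 149.0313.
Δq = 67.5 − 14.0625 = 53.4375; wedge = 218.5 − 149.0313 = 69.4687.
Welfare loss = ½ × 53.4375 × 69.4687 = 1856.12.

1856.12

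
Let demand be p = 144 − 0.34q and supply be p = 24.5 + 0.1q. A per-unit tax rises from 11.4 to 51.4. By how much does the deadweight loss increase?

2854.55

Competitive equilibrium: 144 − 0.34q = 24.5 + 0.1q → q* = 271.5909, p* = 51.6591.
For a per-unit tax t: Δq = t/0.44, so DWL = ½·t·(t/0.44) = t²/0.88.
At t = 11.4: DWL = 147.682. At t = 51.4: DWL = 3002.227.
Increase = 3002.227 − 147.682 = 2854.55.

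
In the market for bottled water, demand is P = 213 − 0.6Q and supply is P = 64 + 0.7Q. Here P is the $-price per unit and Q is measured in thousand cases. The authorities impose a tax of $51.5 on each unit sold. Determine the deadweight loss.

$1020.10 thousand

Competitive equilibrium: 213 − 0.6Q = 64 + 0.7Q → Q* = 114.6154, P* = 144.2308.
With the tax, the buyer price exceeds the seller price by 51.5: (213 − 0.6Q) − (64 + 0.7Q) = 51.5 → Q' = 75.
ΔQ = 114.6154 − 75 = 39.6154; the wedge equals the tax, 51.5.
Deadweight loss = ½ × 39.6154 × 51.5 = $1020.10 thousand.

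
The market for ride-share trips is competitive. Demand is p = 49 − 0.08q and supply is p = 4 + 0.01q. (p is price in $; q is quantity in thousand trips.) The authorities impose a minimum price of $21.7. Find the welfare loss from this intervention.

$1134.07 thousand

Competitive equilibrium: 49 − 0.08q = 4 + 0.01q → q* = 500, p* = 9.
At the floor p = 21.7, quantity demanded = (49 − 21.7)/0.08 = 341.25.
Sellers' marginal cost at q' = 341.25: 4 + 0.01·341.25 = 7.4125.
Δq = 500 − 341.25 = 158.75; wedge = 21.7 − 7.4125 = 14.2875.
Deadweight loss = ½ × 158.75 × 14.2875 = $1134.07 thousand.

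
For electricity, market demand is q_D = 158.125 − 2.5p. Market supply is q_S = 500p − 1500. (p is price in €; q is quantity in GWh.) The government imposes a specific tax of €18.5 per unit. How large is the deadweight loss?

€425.68

In inverse form: demand p = 63.25 − 0.4q, supply p = 3 + 0.002q.
Competitive equilibrium: 63.25 − 0.4q = 3 + 0.002q → q* = 149.8756, p* = 3.2998.
With the tax, the buyer price exceeds the seller price by 18.5: (63.25 − 0.4q) − (3 + 0.002q) = 18.5 → q' = 103.8557.
Δq = 149.8756 − 103.8557 = 46.0199; the wedge equals the tax, 18.5.
Welfare loss = ½ × 46.0199 × 18.5 = €425.68.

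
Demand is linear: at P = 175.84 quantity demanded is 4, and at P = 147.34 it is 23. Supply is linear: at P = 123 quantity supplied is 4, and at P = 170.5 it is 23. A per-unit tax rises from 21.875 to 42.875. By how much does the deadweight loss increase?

169.97

Demand slope = (147.34 − 175.84)/(23 − 4) = −1.5, so P = 181.84 − 1.5Q.
Supply slope = (170.5 − 123)/(23 − 4) = 2.5, so P = 113 + 2.5Q.
Competitive equilibrium: 181.84 − 1.5Q = 113 + 2.5Q → Q* = 17.21, P* = 156.025.
For a per-unit tax t: ΔQ = t/4, so DWL = ½·t·(t/4) = t²/8.
At t = 21.875: DWL = 59.814. At t = 42.875: DWL = 229.783.
Increase = 229.783 − 59.814 = 169.97.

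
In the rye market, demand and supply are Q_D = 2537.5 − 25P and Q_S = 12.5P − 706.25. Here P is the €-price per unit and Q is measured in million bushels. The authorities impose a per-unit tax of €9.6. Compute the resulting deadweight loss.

€384 million

In inverse form: demand P = 101.5 − 0.04Q, supply P = 56.5 + 0.08Q.
Competitive equilibrium: 101.5 − 0.04Q = 56.5 + 0.08Q → Q* = 375, P* = 86.5.
With the tax, the buyer price exceeds the seller price by 9.6: (101.5 − 0.04Q) − (56.5 + 0.08Q) = 9.6 → Q' = 295.
ΔQ = 375 − 295 = 80; the wedge equals the tax, 9.6.
The triangle = ½ × 80 × 9.6 = €384 million.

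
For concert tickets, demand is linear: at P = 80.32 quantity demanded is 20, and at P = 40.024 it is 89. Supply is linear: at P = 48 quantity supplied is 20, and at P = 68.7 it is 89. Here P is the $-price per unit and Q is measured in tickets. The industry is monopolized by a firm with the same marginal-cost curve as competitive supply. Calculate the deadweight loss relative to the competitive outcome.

$223.79

Demand slope = (40.024 − 80.32)/(89 − 20) = −0.584, so P = 92 − 0.584Q.
Supply slope = (68.7 − 48)/(89 − 20) = 0.3, so P = 42 + 0.3Q.
Competitive equilibrium: 92 − 0.584Q = 42 + 0.3Q → Q* = 56.5611, P* = 58.9683.
Marginal revenue: MR = 92 − 1.168Q. Set MR = MC: 92 − 1.168Q = 42 + 0.3Q → Q_m = 34.0599.
Price P_m = 92 − 0.584·34.0599 = 72.109; MC(Q_m) = 42 + 0.3·34.0599 = 52.218.
Competitive Q* = 56.5611, so ΔQ = 22.5012; wedge = 72.109 − 52.218 = 19.891.
Deadweight loss = ½ × 22.5012 × 19.891 = $223.79.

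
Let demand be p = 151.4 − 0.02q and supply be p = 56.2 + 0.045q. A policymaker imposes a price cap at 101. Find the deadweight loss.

Competitive equilibrium: 151.4 − 0.02q = 56.2 + 0.045q → q* = 1464.6154, p* = 122.1077.
At the ceiling p = 101, quantity supplied = (101 − 56.2)/0.045 = 995.5556.
Willingness to pay at q' = 995.5556: 151.4 − 0.02·995.5556 = 131.4889.
Δq = 1464.6154 − 995.5556 = 469.0598; wedge = 131.4889 − 101 = 30.4889.
The triangle = ½ × 469.0598 × 30.4889 = 7150.56.

7150.56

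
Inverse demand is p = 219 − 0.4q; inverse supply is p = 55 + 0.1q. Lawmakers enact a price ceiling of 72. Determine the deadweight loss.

Competitive equilibrium: 219 − 0.4q = 55 + 0.1q → q* = 328, p* = 87.8.
At the ceiling p = 72, quantity supplied = (72 − 55)/0.1 = 170.
Willingness to pay at q' = 170: 219 − 0.4·170 = 151.
Δq = 328 − 170 = 158; wedge = 151 − 72 = 79.
The triangle = ½ × 158 × 79 = 6241.

6241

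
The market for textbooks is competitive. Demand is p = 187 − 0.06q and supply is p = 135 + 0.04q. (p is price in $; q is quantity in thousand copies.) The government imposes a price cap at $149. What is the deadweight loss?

Competitive equilibrium: 187 − 0.06q = 135 + 0.04q → q* = 520, p* = 155.8.
At the ceiling p = 149, quantity supplied = (149 − 135)/0.04 = 350.
Willingness to pay at q' = 350: 187 − 0.06·350 = 166.
Δq = 520 − 350 = 170; wedge = 166 − 149 = 17.
The triangle = ½ × 170 × 17 = $1445 thousand.

$1445 thousand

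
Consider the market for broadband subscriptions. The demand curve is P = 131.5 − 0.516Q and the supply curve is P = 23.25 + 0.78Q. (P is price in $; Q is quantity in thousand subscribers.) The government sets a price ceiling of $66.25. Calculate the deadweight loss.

Competitive equilibrium: 131.5 − 0.516Q = 23.25 + 0.78Q → Q* = 83.5262, P* = 88.4005.
At the ceiling P = 66.25, quantity supplied = (66.25 − 23.25)/0.78 = 55.1282.
Willingness to pay at Q' = 55.1282: 131.5 − 0.516·55.1282 = 103.0538.
ΔQ = 83.5262 − 55.1282 = 28.398; wedge = 103.0538 − 66.25 = 36.8038.
DWL = ½ × 28.398 × 36.8038 = $522.58 thousand.

$522.58 thousand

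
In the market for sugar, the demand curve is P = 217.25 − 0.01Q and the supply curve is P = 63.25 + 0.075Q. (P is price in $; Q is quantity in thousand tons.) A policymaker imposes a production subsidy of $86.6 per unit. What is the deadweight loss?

Competitive equilibrium: 217.25 − 0.01Q = 63.25 + 0.075Q → Q* = 1811.7647, P* = 199.1324.
The subsidy lowers effective supply by 86.6: P = 0.075Q − 23.35.
New quantity: 217.25 − 0.01Q = 0.075Q − 23.35 → Q' = 2830.5882.
Overproduction ΔQ = 2830.5882 − 1811.7647 = 1018.8235; wedge = subsidy = 86.6.
DWL = ½ × 1018.8235 × 86.6 = $44115.06 thousand.

$44115.06 thousand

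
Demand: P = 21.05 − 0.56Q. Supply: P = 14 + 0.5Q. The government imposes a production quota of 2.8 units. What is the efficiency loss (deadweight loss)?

7.86

Competitive equilibrium: 21.05 − 0.56Q = 14 + 0.5Q → Q* = 6.6509, P* = 17.3255.
At Q = 2.8: demand price = 21.05 − 0.56·2.8 = 19.482; supply price = 14 + 0.5·2.8 = 15.4.
ΔQ = 6.6509 − 2.8 = 3.8509; wedge = 19.482 − 15.4 = 4.082.
Welfare loss = ½ × 3.8509 × 4.082 = 7.86.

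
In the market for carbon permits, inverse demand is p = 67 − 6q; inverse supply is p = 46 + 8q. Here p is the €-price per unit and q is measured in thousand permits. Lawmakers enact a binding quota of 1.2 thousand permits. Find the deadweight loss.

Competitive equilibrium: 67 − 6q = 46 + 8q → q* = 1.5, p* = 58.
At q = 1.2: demand price = 67 − 6·1.2 = 59.8; supply price = 46 + 8·1.2 = 55.6.
Δq = 1.5 − 1.2 = 0.3; wedge = 59.8 − 55.6 = 4.2.
DWL = ½ × 0.3 × 4.2 = €0.63 thousand.

€0.63 thousand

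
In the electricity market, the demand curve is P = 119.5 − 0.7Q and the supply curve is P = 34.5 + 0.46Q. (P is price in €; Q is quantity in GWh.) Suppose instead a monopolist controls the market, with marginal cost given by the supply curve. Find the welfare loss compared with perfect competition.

Competitive equilibrium: 119.5 − 0.7Q = 34.5 + 0.46Q → Q* = 73.2759, P* = 68.2069.
Marginal revenue: MR = 119.5 − 1.4Q. Set MR = MC: 119.5 − 1.4Q = 34.5 + 0.46Q → Q_m = 45.6989.
Price P_m = 119.5 − 0.7·45.6989 = 87.5108; MC(Q_m) = 34.5 + 0.46·45.6989 = 55.5215.
Competitive Q* = 73.2759, so ΔQ = 27.577; wedge = 87.5108 − 55.5215 = 31.9893.
The triangle = ½ × 27.577 × 31.9893 = €441.08.

€441.08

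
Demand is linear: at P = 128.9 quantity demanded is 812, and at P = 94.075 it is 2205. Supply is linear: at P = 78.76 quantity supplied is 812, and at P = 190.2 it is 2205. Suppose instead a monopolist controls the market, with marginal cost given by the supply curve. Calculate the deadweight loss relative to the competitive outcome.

3228.58

Demand slope = (94.075 − 128.9)/(2205 − 812) = −0.025, so P = 149.2 − 0.025Q.
Supply slope = (190.2 − 78.76)/(2205 − 812) = 0.08, so P = 13.8 + 0.08Q.
Competitive equilibrium: 149.2 − 0.025Q = 13.8 + 0.08Q → Q* = 1289.52381, P* = 116.9619.
Marginal revenue: MR = 149.2 − 0.05Q. Set MR = MC: 149.2 − 0.05Q = 13.8 + 0.08Q → Q_m = 1041.53846.
Price P_m = 149.2 − 0.025·1041.53846 = 123.16154; MC(Q_m) = 13.8 + 0.08·1041.53846 = 97.12308.
Competitive Q* = 1289.52381, so ΔQ = 247.98535; wedge = 123.16154 − 97.12308 = 26.03846.
DWL = ½ × 247.98535 × 26.03846 = 3228.58.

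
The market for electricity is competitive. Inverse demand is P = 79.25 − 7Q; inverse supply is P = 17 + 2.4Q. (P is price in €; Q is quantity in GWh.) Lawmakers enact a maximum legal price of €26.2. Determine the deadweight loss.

€36.56

Competitive equilibrium: 79.25 − 7Q = 17 + 2.4Q → Q* = 6.6223, P* = 32.8936.
At the ceiling P = 26.2, quantity supplied = (26.2 − 17)/2.4 = 3.8333.
Willingness to pay at Q' = 3.8333: 79.25 − 7·3.8333 = 52.4169.
ΔQ = 6.6223 − 3.8333 = 2.789; wedge = 52.4169 − 26.2 = 26.2169.
DWL = ½ × 2.789 × 26.2169 = €36.56.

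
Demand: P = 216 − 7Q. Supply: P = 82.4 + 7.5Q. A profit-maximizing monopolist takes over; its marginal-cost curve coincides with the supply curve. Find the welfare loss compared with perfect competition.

65.24

Competitive equilibrium: 216 − 7Q = 82.4 + 7.5Q → Q* = 9.2138, P* = 151.5034.
Marginal revenue: MR = 216 − 14Q. Set MR = MC: 216 − 14Q = 82.4 + 7.5Q → Q_m = 6.214.
Price P_m = 216 − 7·6.214 = 172.502; MC(Q_m) = 82.4 + 7.5·6.214 = 129.005.
Competitive Q* = 9.2138, so ΔQ = 2.9998; wedge = 172.502 − 129.005 = 43.497.
The triangle = ½ × 2.9998 × 43.497 = 65.24.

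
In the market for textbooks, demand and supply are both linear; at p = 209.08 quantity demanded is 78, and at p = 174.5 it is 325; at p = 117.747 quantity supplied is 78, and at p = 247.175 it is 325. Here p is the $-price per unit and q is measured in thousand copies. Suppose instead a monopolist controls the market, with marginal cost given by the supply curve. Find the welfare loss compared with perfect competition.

Demand slope = (174.5 − 209.08)/(325 − 78) = −0.14, so p = 220 − 0.14q.
Supply slope = (247.175 − 117.747)/(325 − 78) = 0.524, so p = 76.875 + 0.524q.
Competitive equilibrium: 220 − 0.14q = 76.875 + 0.524q → q* = 215.5497, p* = 189.823.
Marginal revenue: MR = 220 − 0.28q. Set MR = MC: 220 − 0.28q = 76.875 + 0.524q → q_m = 178.0162.
Price p_m = 220 − 0.14·178.0162 = 195.0777; MC(q_m) = 76.875 + 0.524·178.0162 = 170.1555.
Competitive q* = 215.5497, so Δq = 37.5335; wedge = 195.0777 − 170.1555 = 24.9222.
DWL = ½ × 37.5335 × 24.9222 = $467.71 thousand.

$467.71 thousand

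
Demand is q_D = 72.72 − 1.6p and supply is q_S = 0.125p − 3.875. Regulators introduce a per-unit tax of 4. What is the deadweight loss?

In inverse form: demand p = 45.45 − 0.625q, supply p = 31 + 8q.
Competitive equilibrium: 45.45 − 0.625q = 31 + 8q → q* = 1.6754, p* = 44.4029.
With the tax, the buyer price exceeds the seller price by 4: (45.45 − 0.625q) − (31 + 8q) = 4 → q' = 1.2116.
Δq = 1.6754 − 1.2116 = 0.4638; the wedge equals the tax, 4.
Deadweight loss = ½ × 0.4638 × 4 = 0.93.

0.93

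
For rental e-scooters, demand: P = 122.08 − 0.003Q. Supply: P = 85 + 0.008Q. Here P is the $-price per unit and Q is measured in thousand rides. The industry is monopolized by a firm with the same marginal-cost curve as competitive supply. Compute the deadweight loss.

Competitive equilibrium: 122.08 − 0.003Q = 85 + 0.008Q → Q* = 3370.9091, P* = 111.9673.
Marginal revenue: MR = 122.08 − 0.006Q. Set MR = MC: 122.08 − 0.006Q = 85 + 0.008Q → Q_m = 2648.5714.
Price P_m = 122.08 − 0.003·2648.5714 = 114.1343; MC(Q_m) = 85 + 0.008·2648.5714 = 106.1886.
Competitive Q* = 3370.9091, so ΔQ = 722.3377; wedge = 114.1343 − 106.1886 = 7.9457.
Deadweight loss = ½ × 722.3377 × 7.9457 = $2869.74 thousand.

$2869.74 thousand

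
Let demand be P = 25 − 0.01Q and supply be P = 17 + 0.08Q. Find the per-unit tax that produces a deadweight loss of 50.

3

Competitive equilibrium: 25 − 0.01Q = 17 + 0.08Q → Q* = 88.8889, P* = 24.1111.
A tax t gives ΔQ = t/0.09 and wedge t, so DWL = t²/0.18.
t²/0.18 = 50 → t² = 9 → t = 3.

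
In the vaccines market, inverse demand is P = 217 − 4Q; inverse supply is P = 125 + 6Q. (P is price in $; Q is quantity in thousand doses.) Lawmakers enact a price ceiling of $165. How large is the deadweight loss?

$32.09 thousand

Competitive equilibrium: 217 − 4Q = 125 + 6Q → Q* = 9.2, P* = 180.2.
At the ceiling P = 165, quantity supplied = (165 − 125)/6 = 6.6667.
Willingness to pay at Q' = 6.6667: 217 − 4·6.6667 = 190.3332.
ΔQ = 9.2 − 6.6667 = 2.5333; wedge = 190.3332 − 165 = 25.3332.
Deadweight loss = ½ × 2.5333 × 25.3332 = $32.09 thousand.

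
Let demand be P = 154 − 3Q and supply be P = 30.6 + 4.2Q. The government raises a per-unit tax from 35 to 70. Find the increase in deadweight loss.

Competitive equilibrium: 154 − 3Q = 30.6 + 4.2Q → Q* = 17.1389, P* = 102.5833.
For a per-unit tax t: ΔQ = t/7.2, so DWL = ½·t·(t/7.2) = t²/14.4.
At t = 35: DWL = 85.069. At t = 70: DWL = 340.278.
Increase = 340.278 − 85.069 = 255.21.

255.21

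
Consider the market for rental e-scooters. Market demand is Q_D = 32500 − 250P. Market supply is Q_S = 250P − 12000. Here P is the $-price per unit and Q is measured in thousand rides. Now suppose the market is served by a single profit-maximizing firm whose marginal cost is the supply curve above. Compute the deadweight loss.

$46694.44 thousand

In inverse form: demand P = 130 − 0.004Q, supply P = 48 + 0.004Q.
Competitive equilibrium: 130 − 0.004Q = 48 + 0.004Q → Q* = 10250, P* = 89.
Marginal revenue: MR = 130 − 0.008Q. Set MR = MC: 130 − 0.008Q = 48 + 0.004Q → Q_m = 6833.3333333.
Price P_m = 130 − 0.004·6833.3333333 = 102.6666667; MC(Q_m) = 48 + 0.004·6833.3333333 = 75.3333333.
Competitive Q* = 10250, so ΔQ = 3416.6666667; wedge = 102.6666667 − 75.3333333 = 27.3333334.
The triangle = ½ × 3416.6666667 × 27.3333334 = $46694.44 thousand.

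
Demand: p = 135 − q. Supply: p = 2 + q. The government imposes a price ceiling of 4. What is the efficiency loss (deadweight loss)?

Competitive equilibrium: 135 − q = 2 + q → q* = 66.5, p* = 68.5.
At the ceiling p = 4, quantity supplied = (4 − 2)/1 = 2.
Willingness to pay at q' = 2: 135 − 1·2 = 133.
Δq = 66.5 − 2 = 64.5; wedge = 133 − 4 = 129.
Welfare loss = ½ × 64.5 × 129 = 4160.25.

4160.25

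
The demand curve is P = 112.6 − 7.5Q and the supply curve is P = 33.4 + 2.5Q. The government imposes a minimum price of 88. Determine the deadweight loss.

Competitive equilibrium: 112.6 − 7.5Q = 33.4 + 2.5Q → Q* = 7.92, P* = 53.2.
At the floor P = 88, quantity demanded = (112.6 − 88)/7.5 = 3.28.
Sellers' marginal cost at Q' = 3.28: 33.4 + 2.5·3.28 = 41.6.
ΔQ = 7.92 − 3.28 = 4.64; wedge = 88 − 41.6 = 46.4.
Deadweight loss = ½ × 4.64 × 46.4 = 107.648.

107.648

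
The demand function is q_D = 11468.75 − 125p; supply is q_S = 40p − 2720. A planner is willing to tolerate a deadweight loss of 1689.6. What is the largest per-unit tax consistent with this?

10.56

In inverse form: demand p = 91.75 − 0.008q, supply p = 68 + 0.025q.
Competitive equilibrium: 91.75 − 0.008q = 68 + 0.025q → q* = 719.697, p* = 85.9924.
A tax t gives Δq = t/0.033 and wedge t, so DWL = t²/0.066.
t²/0.066 = 1689.6 → t² = 111.5136 → t = 10.56.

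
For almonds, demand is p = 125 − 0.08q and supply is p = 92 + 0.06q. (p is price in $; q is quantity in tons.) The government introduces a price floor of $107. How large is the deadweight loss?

Competitive equilibrium: 125 − 0.08q = 92 + 0.06q → q* = 235.7143, p* = 106.1429.
At the floor p = 107, quantity demanded = (125 − 107)/0.08 = 225.
Sellers' marginal cost at q' = 225: 92 + 0.06·225 = 105.5.
Δq = 235.7143 − 225 = 10.7143; wedge = 107 − 105.5 = 1.5.
Deadweight loss = ½ × 10.7143 × 1.5 = $8.04.

$8.04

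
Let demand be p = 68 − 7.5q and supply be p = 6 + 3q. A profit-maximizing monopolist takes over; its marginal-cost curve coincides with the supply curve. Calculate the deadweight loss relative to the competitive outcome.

31.78

Competitive equilibrium: 68 − 7.5q = 6 + 3q → q* = 5.9048, p* = 23.7143.
Marginal revenue: MR = 68 − 15q. Set MR = MC: 68 − 15q = 6 + 3q → q_m = 3.4444.
Price p_m = 68 − 7.5·3.4444 = 42.167; MC(q_m) = 6 + 3·3.4444 = 16.3332.
Competitive q* = 5.9048, so Δq = 2.4604; wedge = 42.167 − 16.3332 = 25.8338.
The triangle = ½ × 2.4604 × 25.8338 = 31.78.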